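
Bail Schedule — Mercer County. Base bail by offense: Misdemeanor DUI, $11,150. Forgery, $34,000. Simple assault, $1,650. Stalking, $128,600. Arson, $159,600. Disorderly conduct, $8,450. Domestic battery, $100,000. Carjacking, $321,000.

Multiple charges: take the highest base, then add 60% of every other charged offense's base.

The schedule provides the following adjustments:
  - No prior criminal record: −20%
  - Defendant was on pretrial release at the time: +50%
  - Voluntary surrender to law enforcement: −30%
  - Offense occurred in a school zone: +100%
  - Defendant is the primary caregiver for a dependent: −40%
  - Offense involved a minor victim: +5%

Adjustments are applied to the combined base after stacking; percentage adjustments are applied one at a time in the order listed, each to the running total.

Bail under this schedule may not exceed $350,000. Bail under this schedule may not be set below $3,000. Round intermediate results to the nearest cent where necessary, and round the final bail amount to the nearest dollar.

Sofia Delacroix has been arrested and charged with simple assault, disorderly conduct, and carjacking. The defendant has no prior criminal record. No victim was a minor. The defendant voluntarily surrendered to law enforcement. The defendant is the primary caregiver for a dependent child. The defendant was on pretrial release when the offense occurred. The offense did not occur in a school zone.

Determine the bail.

$164,838

Base amounts from the schedule: simple assault $1,650; disorderly conduct $8,450; carjacking $321,000.
Stacking rule: highest base plus 60% of each additional charge. Highest is carjacking at $321,000. Additional: $1,650 × 60% = $990; $8,450 × 60% = $5,070. Combined base = $321,000 + $6,060 = $327,060.
No prior criminal record (−20%): $327,060 × 0.8 = $261,648.
Defendant was on pretrial release at the time (+50%): $261,648 × 1.5 = $392,472.
Voluntary surrender to law enforcement (−30%): $392,472 × 0.7 = $274,730.40.
Defendant is the primary caregiver for a dependent (−40%): $274,730.40 × 0.6 = $164,838.24.
$164,838.24 is within the $350,000 maximum.
$164,838.24 is at or above the $3,000 minimum.
Rounded to the nearest dollar: $164,838.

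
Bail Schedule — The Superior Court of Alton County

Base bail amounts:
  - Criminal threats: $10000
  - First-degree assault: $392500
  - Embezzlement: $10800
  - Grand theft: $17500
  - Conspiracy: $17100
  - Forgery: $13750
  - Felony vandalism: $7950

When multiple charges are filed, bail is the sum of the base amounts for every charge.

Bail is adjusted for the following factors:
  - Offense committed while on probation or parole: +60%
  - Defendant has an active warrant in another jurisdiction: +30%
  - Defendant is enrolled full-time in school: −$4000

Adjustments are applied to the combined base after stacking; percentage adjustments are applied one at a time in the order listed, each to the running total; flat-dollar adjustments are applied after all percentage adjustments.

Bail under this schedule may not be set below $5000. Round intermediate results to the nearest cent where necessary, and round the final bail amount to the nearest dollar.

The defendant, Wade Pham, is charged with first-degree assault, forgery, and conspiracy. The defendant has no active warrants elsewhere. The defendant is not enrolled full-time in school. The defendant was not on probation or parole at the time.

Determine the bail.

$423350

Base amounts from the schedule: first-degree assault $392500; forgery $13750; conspiracy $17100.
Stacking rule: sum of all bases. $392500 + $13750 + $17100 = $423350.
No adjustment factors apply to this defendant.
$423350 is at or above the $5000 minimum.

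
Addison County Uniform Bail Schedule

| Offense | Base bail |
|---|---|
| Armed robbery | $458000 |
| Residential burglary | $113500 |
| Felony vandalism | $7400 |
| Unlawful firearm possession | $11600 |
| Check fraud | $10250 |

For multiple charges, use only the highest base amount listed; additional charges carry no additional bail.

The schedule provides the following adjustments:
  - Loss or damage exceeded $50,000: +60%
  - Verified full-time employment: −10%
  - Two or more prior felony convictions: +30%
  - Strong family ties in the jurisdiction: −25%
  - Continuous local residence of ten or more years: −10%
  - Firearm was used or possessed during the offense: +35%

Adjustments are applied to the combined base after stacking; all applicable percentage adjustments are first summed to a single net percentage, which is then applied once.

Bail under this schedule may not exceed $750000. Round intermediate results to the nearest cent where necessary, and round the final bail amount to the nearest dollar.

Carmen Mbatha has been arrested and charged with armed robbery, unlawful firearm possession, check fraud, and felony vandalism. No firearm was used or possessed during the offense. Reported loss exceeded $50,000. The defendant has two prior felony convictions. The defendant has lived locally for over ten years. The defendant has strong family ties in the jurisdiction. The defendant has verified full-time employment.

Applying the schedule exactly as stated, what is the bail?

Base amounts from the schedule: armed robbery $458000; unlawful firearm possession $11600; check fraud $10250; felony vandalism $7400.
Stacking rule: use the highest base only. Highest is armed robbery at $458000. Combined base = $458000.
Net percentage adjustment: +60% −10% +30% −25% −10% = +45%. $458000 × 1.45 = $664100.
$664100 is within the $750000 maximum.

$664100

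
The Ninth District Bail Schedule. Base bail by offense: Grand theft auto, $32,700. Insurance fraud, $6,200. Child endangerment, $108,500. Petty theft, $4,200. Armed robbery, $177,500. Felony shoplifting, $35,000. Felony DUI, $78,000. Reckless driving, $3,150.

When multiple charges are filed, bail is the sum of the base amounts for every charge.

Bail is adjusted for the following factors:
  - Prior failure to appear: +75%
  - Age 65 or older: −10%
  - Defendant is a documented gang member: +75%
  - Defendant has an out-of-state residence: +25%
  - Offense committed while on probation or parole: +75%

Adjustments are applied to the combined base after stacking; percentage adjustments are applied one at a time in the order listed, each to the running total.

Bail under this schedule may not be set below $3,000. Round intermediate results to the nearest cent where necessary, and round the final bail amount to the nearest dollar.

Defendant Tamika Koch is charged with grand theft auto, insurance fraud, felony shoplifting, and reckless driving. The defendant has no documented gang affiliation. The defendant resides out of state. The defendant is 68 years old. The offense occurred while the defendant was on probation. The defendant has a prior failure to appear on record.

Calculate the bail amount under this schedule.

$265,461

Base amounts from the schedule: grand theft auto $32,700; insurance fraud $6,200; felony shoplifting $35,000; reckless driving $3,150.
Stacking rule: sum of all bases. $32,700 + $6,200 + $35,000 + $3,150 = $77,050.
Prior failure to appear (+75%): $77,050 × 1.75 = $134,837.50.
Age 65 or older (−10%): $134,837.50 × 0.9 = $121,353.75.
Defendant has an out-of-state residence (+25%): $121,353.75 × 1.25 = $151,692.19.
Offense committed while on probation or parole (+75%): $151,692.19 × 1.75 = $265,461.33.
$265,461.33 is at or above the $3,000 minimum.
Rounded to the nearest dollar: $265,461.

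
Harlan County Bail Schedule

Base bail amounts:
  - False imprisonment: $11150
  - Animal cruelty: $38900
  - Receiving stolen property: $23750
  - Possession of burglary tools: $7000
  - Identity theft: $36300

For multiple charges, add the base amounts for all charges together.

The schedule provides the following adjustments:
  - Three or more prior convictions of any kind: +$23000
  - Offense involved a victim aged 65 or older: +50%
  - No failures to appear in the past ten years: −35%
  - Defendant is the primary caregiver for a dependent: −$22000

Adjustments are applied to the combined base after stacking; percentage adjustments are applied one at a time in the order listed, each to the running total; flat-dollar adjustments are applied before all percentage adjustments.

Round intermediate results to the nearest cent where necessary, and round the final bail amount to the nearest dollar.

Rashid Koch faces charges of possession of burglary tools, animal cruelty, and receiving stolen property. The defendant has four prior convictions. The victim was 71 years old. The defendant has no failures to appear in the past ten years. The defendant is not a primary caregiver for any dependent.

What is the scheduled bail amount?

Base amounts from the schedule: possession of burglary tools $7000; animal cruelty $38900; receiving stolen property $23750.
Stacking rule: sum of all bases. $7000 + $38900 + $23750 = $69650.
Three or more prior convictions of any kind (+$23000 flat): $69650 + $23000 = $92650.
Offense involved a victim aged 65 or older (+50%): $92650 × 1.5 = $138975.
No failures to appear in the past ten years (−35%): $138975 × 0.65 = $90333.75.
Rounded to the nearest dollar: $90334.

$90334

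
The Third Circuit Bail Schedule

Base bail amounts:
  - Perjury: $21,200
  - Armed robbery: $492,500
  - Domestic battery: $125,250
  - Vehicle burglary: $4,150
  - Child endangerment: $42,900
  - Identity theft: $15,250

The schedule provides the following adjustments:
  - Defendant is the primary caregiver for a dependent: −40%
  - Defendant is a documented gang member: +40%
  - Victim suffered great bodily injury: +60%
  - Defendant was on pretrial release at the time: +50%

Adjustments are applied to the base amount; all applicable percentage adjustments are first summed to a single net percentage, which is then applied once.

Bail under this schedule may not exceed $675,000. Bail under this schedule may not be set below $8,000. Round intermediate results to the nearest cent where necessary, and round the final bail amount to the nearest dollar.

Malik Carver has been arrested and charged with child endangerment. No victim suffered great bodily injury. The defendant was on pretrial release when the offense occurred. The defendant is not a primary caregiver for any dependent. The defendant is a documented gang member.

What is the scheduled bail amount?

$81,510

Base amounts from the schedule: child endangerment $42,900.
Single charge. Combined base = $42,900.
Net percentage adjustment: +40% +50% = +90%. $42,900 × 1.9 = $81,510.
$81,510 is within the $675,000 maximum.
$81,510 is at or above the $8,000 minimum.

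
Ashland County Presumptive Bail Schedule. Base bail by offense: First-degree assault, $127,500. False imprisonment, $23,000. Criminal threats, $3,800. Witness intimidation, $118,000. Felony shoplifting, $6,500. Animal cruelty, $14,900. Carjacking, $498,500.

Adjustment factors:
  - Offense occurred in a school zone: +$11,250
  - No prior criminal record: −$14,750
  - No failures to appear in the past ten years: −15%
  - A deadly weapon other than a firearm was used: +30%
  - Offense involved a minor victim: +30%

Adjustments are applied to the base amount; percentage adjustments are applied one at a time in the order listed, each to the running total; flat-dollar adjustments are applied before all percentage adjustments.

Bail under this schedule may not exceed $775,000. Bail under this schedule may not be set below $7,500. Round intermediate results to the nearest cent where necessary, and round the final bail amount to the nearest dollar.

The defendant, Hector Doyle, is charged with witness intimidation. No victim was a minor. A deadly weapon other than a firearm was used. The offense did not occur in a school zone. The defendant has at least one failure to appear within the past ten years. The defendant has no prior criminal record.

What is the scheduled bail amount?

Base amounts from the schedule: witness intimidation $118,000.
Single charge. Combined base = $118,000.
No prior criminal record (−$14,750 flat): $118,000 − $14,750 = $103,250.
A deadly weapon other than a firearm was used (+30%): $103,250 × 1.3 = $134,225.
$134,225 is within the $775,000 maximum.
$134,225 is at or above the $7,500 minimum.

$134,225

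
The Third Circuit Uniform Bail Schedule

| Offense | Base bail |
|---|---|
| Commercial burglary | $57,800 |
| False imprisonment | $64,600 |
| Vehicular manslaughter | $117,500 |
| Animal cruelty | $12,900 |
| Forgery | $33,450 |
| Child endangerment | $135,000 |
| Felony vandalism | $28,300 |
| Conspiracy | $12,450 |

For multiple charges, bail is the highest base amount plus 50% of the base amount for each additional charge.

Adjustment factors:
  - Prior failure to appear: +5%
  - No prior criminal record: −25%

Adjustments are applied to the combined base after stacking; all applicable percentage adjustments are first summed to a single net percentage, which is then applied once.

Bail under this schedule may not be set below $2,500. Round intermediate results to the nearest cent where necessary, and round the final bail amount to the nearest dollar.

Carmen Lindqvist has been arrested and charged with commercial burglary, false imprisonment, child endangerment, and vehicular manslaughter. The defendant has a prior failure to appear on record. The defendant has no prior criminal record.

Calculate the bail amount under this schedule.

Base amounts from the schedule: commercial burglary $57,800; false imprisonment $64,600; child endangerment $135,000; vehicular manslaughter $117,500.
Stacking rule: highest base plus 50% of each additional charge. Highest is child endangerment at $135,000. Additional: $57,800 × 50% = $28,900; $64,600 × 50% = $32,300; $117,500 × 50% = $58,750. Combined base = $135,000 + $119,950 = $254,950.
Net percentage adjustment: +5% −25% = −20%. $254,950 × 0.8 = $203,960.
$203,960 is at or above the $2,500 minimum.

$203,960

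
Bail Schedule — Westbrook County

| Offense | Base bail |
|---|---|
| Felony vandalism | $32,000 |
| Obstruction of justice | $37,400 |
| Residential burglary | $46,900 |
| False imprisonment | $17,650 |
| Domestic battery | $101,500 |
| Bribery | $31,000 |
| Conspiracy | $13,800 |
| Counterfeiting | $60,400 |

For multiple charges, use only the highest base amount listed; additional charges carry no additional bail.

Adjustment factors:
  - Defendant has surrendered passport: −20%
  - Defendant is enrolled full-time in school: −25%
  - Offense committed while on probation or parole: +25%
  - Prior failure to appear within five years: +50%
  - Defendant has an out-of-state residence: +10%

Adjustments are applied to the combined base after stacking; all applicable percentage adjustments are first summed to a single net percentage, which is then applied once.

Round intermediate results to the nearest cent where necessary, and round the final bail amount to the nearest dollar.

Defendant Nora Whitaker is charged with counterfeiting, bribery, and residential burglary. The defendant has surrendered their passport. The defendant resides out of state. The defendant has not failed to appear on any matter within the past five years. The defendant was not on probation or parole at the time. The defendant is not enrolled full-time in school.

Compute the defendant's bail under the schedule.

$54,360

Base amounts from the schedule: counterfeiting $60,400; bribery $31,000; residential burglary $46,900.
Stacking rule: use the highest base only. Highest is counterfeiting at $60,400. Combined base = $60,400.
Net percentage adjustment: −20% +10% = −10%. $60,400 × 0.9 = $54,360.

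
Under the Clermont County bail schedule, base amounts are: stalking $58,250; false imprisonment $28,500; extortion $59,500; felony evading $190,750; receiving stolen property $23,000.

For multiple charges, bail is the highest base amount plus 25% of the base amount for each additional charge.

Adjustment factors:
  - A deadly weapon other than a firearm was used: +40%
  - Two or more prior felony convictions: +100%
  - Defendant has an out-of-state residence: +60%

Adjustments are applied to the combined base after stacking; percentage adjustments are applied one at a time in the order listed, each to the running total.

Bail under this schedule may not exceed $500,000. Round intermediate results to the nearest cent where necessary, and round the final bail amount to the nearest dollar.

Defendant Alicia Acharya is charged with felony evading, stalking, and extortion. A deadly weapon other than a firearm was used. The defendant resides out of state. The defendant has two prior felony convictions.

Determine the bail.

$500,000

Base amounts from the schedule: felony evading $190,750; stalking $58,250; extortion $59,500.
Stacking rule: highest base plus 25% of each additional charge. Highest is felony evading at $190,750. Additional: $58,250 × 25% = $14,562.50; $59,500 × 25% = $14,875. Combined base = $190,750 + $29,437.50 = $220,187.50.
A deadly weapon other than a firearm was used (+40%): $220,187.50 × 1.4 = $308,262.50.
Two or more prior felony convictions (+100%): $308,262.50 × 2 = $616,525.
Defendant has an out-of-state residence (+60%): $616,525 × 1.6 = $986,440.
Result $986,440 exceeds the maximum of $500,000; bail is capped at $500,000.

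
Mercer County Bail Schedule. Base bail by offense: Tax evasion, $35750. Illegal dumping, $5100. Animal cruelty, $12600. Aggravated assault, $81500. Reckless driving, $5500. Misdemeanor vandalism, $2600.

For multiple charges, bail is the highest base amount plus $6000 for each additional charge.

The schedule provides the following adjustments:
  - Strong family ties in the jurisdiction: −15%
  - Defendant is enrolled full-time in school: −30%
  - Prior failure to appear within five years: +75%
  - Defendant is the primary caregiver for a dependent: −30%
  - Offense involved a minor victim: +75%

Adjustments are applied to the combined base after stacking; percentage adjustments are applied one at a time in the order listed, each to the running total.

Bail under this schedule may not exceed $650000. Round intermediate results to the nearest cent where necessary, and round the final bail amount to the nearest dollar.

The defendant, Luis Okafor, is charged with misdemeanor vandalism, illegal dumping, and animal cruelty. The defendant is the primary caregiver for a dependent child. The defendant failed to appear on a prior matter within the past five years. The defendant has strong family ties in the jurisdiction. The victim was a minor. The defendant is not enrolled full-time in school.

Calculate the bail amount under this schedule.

Base amounts from the schedule: misdemeanor vandalism $2600; illegal dumping $5100; animal cruelty $12600.
Stacking rule: highest base plus $6000 per additional charge. Highest is animal cruelty at $12600; 2 additional charges → +$12000. Combined base = $24600.
Strong family ties in the jurisdiction (−15%): $24600 × 0.85 = $20910.
Prior failure to appear within five years (+75%): $20910 × 1.75 = $36592.50.
Defendant is the primary caregiver for a dependent (−30%): $36592.50 × 0.7 = $25614.75.
Offense involved a minor victim (+75%): $25614.75 × 1.75 = $44825.81.
$44825.81 is within the $650000 maximum.
Rounded to the nearest dollar: $44826.

$44826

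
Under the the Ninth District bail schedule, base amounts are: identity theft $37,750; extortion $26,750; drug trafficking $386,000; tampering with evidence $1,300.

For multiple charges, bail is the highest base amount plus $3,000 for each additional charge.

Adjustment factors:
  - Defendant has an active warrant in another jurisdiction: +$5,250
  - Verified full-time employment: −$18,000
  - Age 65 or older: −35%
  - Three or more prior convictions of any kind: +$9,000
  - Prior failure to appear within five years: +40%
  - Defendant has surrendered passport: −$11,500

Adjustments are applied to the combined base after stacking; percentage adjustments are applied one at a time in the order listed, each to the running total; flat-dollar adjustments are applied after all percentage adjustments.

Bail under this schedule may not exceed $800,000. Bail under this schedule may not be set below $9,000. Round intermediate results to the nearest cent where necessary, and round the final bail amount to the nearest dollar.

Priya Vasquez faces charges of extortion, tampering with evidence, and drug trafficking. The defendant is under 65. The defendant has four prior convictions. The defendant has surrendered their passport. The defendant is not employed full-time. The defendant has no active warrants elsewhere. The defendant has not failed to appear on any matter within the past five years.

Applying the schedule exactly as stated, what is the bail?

$389,500

Base amounts from the schedule: extortion $26,750; tampering with evidence $1,300; drug trafficking $386,000.
Stacking rule: highest base plus $3,000 per additional charge. Highest is drug trafficking at $386,000; 2 additional charges → +$6,000. Combined base = $392,000.
Three or more prior convictions of any kind (+$9,000 flat): $392,000 + $9,000 = $401,000.
Defendant has surrendered passport (−$11,500 flat): $401,000 − $11,500 = $389,500.
$389,500 is within the $800,000 maximum.
$389,500 is at or above the $9,000 minimum.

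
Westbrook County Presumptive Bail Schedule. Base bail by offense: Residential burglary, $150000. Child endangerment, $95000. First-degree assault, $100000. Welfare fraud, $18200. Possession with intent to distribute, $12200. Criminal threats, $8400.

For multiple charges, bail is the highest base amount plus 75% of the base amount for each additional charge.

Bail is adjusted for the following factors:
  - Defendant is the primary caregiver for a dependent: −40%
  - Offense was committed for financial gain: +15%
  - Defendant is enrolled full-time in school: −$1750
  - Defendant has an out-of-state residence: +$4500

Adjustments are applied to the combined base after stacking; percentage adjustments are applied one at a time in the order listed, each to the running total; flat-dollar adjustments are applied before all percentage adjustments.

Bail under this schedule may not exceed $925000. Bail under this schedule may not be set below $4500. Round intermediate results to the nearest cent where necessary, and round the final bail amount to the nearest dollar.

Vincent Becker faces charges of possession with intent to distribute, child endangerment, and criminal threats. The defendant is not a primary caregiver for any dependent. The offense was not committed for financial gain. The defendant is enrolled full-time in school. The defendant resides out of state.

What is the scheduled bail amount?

Base amounts from the schedule: possession with intent to distribute $12200; child endangerment $95000; criminal threats $8400.
Stacking rule: highest base plus 75% of each additional charge. Highest is child endangerment at $95000. Additional: $12200 × 75% = $9150; $8400 × 75% = $6300. Combined base = $95000 + $15450 = $110450.
Defendant is enrolled full-time in school (−$1750 flat): $110450 − $1750 = $108700.
Defendant has an out-of-state residence (+$4500 flat): $108700 + $4500 = $113200.
$113200 is within the $925000 maximum.
$113200 is at or above the $4500 minimum.

$113200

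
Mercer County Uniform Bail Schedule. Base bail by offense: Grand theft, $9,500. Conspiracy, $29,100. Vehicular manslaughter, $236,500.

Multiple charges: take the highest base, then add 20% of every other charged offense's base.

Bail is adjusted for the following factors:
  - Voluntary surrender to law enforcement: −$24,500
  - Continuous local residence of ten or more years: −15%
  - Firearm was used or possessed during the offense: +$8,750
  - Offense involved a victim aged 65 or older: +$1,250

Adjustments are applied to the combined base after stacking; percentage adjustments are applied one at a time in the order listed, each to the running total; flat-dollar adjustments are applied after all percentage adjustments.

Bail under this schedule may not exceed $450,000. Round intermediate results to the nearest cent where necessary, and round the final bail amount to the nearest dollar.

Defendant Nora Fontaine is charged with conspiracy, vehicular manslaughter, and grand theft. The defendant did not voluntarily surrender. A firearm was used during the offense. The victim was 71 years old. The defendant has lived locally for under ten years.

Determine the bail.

$254,220

Base amounts from the schedule: conspiracy $29,100; vehicular manslaughter $236,500; grand theft $9,500.
Stacking rule: highest base plus 20% of each additional charge. Highest is vehicular manslaughter at $236,500. Additional: $29,100 × 20% = $5,820; $9,500 × 20% = $1,900. Combined base = $236,500 + $7,720 = $244,220.
Firearm was used or possessed during the offense (+$8,750 flat): $244,220 + $8,750 = $252,970.
Offense involved a victim aged 65 or older (+$1,250 flat): $252,970 + $1,250 = $254,220.
$254,220 is within the $450,000 maximum.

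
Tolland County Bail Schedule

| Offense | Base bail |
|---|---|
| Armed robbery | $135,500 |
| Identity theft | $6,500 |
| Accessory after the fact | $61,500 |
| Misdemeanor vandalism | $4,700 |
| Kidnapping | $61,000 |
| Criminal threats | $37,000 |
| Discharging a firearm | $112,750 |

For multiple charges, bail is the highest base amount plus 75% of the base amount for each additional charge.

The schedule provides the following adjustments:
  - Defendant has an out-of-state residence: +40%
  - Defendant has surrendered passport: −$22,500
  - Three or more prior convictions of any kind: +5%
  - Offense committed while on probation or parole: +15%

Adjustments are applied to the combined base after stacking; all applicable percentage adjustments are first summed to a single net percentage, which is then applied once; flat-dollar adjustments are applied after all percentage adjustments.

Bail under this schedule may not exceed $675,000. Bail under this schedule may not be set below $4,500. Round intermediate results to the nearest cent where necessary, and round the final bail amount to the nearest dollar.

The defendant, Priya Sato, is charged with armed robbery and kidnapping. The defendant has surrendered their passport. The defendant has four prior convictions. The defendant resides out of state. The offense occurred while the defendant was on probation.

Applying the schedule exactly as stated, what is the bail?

Base amounts from the schedule: armed robbery $135,500; kidnapping $61,000.
Stacking rule: highest base plus 75% of each additional charge. Highest is armed robbery at $135,500. Additional: $61,000 × 75% = $45,750. Combined base = $135,500 + $45,750 = $181,250.
Net percentage adjustment: +40% +5% +15% = +60%. $181,250 × 1.6 = $290,000.
Defendant has surrendered passport (−$22,500 flat): $290,000 − $22,500 = $267,500.
$267,500 is within the $675,000 maximum.
$267,500 is at or above the $4,500 minimum.

$267,500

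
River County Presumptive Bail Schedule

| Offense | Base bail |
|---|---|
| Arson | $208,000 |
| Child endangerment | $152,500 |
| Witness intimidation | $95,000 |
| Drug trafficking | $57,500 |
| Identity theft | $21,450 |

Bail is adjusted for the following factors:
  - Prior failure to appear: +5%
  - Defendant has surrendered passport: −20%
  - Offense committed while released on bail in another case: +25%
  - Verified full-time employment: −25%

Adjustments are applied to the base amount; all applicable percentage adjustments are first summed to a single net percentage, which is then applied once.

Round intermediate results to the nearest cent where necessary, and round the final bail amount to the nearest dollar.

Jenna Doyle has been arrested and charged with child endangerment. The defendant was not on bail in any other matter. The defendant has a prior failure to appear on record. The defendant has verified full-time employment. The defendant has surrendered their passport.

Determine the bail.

$91,500

Base amounts from the schedule: child endangerment $152,500.
Single charge. Combined base = $152,500.
Net percentage adjustment: +5% −20% −25% = −40%. $152,500 × 0.6 = $91,500.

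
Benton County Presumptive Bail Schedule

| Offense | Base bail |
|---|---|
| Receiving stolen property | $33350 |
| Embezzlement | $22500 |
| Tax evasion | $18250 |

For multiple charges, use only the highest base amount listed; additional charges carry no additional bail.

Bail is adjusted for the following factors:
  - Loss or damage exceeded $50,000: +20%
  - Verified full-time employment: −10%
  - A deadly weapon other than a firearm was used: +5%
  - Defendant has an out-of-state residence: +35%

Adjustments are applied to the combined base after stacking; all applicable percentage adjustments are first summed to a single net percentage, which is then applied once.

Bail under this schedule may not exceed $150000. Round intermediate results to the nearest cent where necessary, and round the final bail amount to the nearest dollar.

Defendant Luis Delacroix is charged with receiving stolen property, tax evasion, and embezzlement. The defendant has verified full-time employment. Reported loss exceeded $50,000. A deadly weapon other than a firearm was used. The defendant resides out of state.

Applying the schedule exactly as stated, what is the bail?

Base amounts from the schedule: receiving stolen property $33350; tax evasion $18250; embezzlement $22500.
Stacking rule: use the highest base only. Highest is receiving stolen property at $33350. Combined base = $33350.
Net percentage adjustment: +20% −10% +5% +35% = +50%. $33350 × 1.5 = $50025.
$50025 is within the $150000 maximum.

$50025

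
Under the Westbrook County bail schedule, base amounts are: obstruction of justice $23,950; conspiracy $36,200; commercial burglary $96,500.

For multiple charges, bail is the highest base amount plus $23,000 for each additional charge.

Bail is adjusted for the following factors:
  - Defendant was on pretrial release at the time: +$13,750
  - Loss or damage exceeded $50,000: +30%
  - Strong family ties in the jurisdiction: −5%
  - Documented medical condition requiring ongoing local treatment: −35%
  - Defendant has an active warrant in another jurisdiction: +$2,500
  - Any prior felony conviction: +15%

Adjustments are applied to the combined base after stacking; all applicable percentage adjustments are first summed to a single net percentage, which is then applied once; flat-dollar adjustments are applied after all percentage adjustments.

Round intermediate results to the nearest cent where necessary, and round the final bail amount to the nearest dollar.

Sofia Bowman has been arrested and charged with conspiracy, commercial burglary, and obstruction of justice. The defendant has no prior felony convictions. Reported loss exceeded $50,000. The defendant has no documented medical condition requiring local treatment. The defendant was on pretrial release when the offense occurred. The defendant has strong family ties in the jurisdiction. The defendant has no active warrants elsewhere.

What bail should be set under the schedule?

$191,875

Base amounts from the schedule: conspiracy $36,200; commercial burglary $96,500; obstruction of justice $23,950.
Stacking rule: highest base plus $23,000 per additional charge. Highest is commercial burglary at $96,500; 2 additional charges → +$46,000. Combined base = $142,500.
Net percentage adjustment: +30% −5% = +25%. $142,500 × 1.25 = $178,125.
Defendant was on pretrial release at the time (+$13,750 flat): $178,125 + $13,750 = $191,875.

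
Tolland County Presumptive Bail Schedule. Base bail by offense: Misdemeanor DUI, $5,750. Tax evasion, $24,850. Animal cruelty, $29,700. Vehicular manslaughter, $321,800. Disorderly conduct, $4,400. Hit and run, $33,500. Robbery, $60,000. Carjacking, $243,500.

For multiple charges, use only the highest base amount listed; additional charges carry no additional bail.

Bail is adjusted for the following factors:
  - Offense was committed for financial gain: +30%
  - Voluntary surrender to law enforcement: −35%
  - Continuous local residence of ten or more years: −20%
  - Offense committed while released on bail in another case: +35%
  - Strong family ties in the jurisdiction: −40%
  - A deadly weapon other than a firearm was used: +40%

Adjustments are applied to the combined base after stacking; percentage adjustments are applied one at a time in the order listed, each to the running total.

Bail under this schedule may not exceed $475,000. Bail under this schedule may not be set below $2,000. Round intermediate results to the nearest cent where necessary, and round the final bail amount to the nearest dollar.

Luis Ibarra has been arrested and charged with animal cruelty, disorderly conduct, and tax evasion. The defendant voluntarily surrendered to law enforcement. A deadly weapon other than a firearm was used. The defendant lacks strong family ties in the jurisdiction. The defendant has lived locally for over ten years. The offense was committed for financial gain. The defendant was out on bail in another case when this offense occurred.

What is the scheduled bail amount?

$37,946

Base amounts from the schedule: animal cruelty $29,700; disorderly conduct $4,400; tax evasion $24,850.
Stacking rule: use the highest base only. Highest is animal cruelty at $29,700. Combined base = $29,700.
Offense was committed for financial gain (+30%): $29,700 × 1.3 = $38,610.
Voluntary surrender to law enforcement (−35%): $38,610 × 0.65 = $25,096.50.
Continuous local residence of ten or more years (−20%): $25,096.50 × 0.8 = $20,077.20.
Offense committed while released on bail in another case (+35%): $20,077.20 × 1.35 = $27,104.22.
A deadly weapon other than a firearm was used (+40%): $27,104.22 × 1.4 = $37,945.91.
$37,945.91 is within the $475,000 maximum.
$37,945.91 is at or above the $2,000 minimum.
Rounded to the nearest dollar: $37,946.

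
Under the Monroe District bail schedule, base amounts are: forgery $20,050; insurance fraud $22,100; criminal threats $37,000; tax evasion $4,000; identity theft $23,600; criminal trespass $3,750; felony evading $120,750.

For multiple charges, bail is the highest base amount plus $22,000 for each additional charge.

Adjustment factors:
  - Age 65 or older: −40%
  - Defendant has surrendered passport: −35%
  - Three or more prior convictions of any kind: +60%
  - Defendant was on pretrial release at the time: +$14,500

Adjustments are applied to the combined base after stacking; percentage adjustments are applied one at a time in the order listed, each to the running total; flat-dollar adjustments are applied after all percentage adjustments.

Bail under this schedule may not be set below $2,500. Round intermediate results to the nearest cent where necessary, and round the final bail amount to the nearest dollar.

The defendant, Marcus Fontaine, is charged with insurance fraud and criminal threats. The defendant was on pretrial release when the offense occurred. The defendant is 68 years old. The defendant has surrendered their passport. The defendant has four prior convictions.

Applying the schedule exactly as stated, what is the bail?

$51,316

Base amounts from the schedule: insurance fraud $22,100; criminal threats $37,000.
Stacking rule: highest base plus $22,000 per additional charge. Highest is criminal threats at $37,000; 1 additional charge → +$22,000. Combined base = $59,000.
Age 65 or older (−40%): $59,000 × 0.6 = $35,400.
Defendant has surrendered passport (−35%): $35,400 × 0.65 = $23,010.
Three or more prior convictions of any kind (+60%): $23,010 × 1.6 = $36,816.
Defendant was on pretrial release at the time (+$14,500 flat): $36,816 + $14,500 = $51,316.
$51,316 is at or above the $2,500 minimum.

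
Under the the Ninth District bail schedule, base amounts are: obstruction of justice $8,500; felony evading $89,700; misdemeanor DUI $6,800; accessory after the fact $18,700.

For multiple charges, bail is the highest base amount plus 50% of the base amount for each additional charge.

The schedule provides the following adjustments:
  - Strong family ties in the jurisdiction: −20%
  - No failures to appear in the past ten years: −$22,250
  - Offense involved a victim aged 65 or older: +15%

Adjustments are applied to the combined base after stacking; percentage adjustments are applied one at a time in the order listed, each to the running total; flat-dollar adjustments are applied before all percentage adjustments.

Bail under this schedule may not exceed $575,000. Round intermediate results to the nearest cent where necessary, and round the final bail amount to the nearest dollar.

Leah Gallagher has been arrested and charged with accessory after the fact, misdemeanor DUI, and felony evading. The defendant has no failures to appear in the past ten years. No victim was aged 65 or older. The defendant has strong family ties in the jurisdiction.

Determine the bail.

$64,160

Base amounts from the schedule: accessory after the fact $18,700; misdemeanor DUI $6,800; felony evading $89,700.
Stacking rule: highest base plus 50% of each additional charge. Highest is felony evading at $89,700. Additional: $18,700 × 50% = $9,350; $6,800 × 50% = $3,400. Combined base = $89,700 + $12,750 = $102,450.
No failures to appear in the past ten years (−$22,250 flat): $102,450 − $22,250 = $80,200.
Strong family ties in the jurisdiction (−20%): $80,200 × 0.8 = $64,160.
$64,160 is within the $575,000 maximum.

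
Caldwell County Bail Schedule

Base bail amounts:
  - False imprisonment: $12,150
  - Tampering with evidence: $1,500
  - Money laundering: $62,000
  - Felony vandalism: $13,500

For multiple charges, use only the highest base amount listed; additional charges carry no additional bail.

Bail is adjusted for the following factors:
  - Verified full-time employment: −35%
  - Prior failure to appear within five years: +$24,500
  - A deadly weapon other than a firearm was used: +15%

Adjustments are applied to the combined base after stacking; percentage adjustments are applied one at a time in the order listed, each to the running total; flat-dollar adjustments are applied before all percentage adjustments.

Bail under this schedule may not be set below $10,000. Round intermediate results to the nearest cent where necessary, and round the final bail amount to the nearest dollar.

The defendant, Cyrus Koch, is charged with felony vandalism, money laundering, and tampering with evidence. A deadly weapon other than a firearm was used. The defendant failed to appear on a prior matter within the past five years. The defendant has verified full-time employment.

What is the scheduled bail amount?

Base amounts from the schedule: felony vandalism $13,500; money laundering $62,000; tampering with evidence $1,500.
Stacking rule: use the highest base only. Highest is money laundering at $62,000. Combined base = $62,000.
Prior failure to appear within five years (+$24,500 flat): $62,000 + $24,500 = $86,500.
Verified full-time employment (−35%): $86,500 × 0.65 = $56,225.
A deadly weapon other than a firearm was used (+15%): $56,225 × 1.15 = $64,658.75.
$64,658.75 is at or above the $10,000 minimum.
Rounded to the nearest dollar: $64,659.

$64,659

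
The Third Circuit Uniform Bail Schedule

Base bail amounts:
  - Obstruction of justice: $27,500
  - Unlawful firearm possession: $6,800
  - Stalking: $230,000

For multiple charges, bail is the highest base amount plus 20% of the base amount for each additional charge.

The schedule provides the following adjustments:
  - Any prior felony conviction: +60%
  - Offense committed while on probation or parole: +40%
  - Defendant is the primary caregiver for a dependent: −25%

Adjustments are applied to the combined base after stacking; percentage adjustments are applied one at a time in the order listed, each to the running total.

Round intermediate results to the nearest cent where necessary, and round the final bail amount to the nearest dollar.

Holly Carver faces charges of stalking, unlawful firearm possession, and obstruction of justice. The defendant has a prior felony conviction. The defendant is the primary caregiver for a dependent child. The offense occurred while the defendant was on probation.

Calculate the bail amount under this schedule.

$397,925

Base amounts from the schedule: stalking $230,000; unlawful firearm possession $6,800; obstruction of justice $27,500.
Stacking rule: highest base plus 20% of each additional charge. Highest is stalking at $230,000. Additional: $6,800 × 20% = $1,360; $27,500 × 20% = $5,500. Combined base = $230,000 + $6,860 = $236,860.
Any prior felony conviction (+60%): $236,860 × 1.6 = $378,976.
Offense committed while on probation or parole (+40%): $378,976 × 1.4 = $530,566.40.
Defendant is the primary caregiver for a dependent (−25%): $530,566.40 × 0.75 = $397,924.80.
Rounded to the nearest dollar: $397,925.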